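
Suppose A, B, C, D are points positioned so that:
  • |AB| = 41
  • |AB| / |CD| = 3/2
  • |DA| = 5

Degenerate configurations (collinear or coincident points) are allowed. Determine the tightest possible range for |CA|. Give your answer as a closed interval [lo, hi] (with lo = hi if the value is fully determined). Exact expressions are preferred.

|CA| ∈ [67/3, 97/3]  (≈ [22.3333, 32.3333])

|AB| ∈ {41}
|AD| ∈ {5}
|CD| ∈ {82/3}
|BD| ∈ [36, 46]
|AC| ∈ [67/3, 97/3]
|BC| ∈ [26/3, 220/3]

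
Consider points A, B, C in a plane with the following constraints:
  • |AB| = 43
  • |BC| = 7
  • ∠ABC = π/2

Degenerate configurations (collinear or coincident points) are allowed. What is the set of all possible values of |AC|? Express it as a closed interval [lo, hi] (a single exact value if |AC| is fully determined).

|AB| ∈ {43}
|BC| ∈ {7}
|AC| ∈ {√(1898)}

|AC| = √(1898)  (≈ 43.5660)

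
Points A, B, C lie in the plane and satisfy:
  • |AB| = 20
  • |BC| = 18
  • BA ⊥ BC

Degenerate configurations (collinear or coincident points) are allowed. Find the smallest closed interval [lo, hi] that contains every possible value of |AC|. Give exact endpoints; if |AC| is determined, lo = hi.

|AB| ∈ {20}
|BC| ∈ {18}
|AC| ∈ {2·√(181)}

|AC| = 2·√(181)  (≈ 26.9072)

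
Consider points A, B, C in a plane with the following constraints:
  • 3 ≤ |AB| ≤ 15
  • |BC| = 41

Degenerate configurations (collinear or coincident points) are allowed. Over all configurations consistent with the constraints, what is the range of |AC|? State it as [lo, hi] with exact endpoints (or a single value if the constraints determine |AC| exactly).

|AB| ∈ [3, 15]
|BC| ∈ {41}
|AC| ∈ [26, 56]

|AC| ∈ [26, 56]  (≈ [26.0000, 56.0000])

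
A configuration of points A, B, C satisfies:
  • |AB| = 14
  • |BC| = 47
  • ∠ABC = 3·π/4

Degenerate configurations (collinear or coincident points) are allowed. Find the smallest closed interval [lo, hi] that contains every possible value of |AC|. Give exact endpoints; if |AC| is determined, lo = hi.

|AB| ∈ {14}
|BC| ∈ {47}
|AC| ∈ {√(658·√(2) + 2405)}

|AC| = √(658·√(2) + 2405)  (≈ 57.7542)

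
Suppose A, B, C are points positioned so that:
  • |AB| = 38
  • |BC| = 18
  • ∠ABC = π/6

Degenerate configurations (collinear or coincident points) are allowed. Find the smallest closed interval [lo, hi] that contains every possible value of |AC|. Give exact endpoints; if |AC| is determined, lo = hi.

|AB| ∈ {38}
|BC| ∈ {18}
|AC| ∈ {2·√(442 - 171·√(3))}

|AC| = 2·√(442 - 171·√(3))  (≈ 24.1511)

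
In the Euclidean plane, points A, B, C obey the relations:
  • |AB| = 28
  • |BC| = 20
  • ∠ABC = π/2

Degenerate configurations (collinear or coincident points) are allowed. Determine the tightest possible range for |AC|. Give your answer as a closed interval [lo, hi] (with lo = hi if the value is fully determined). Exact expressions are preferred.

|AC| = 4·√(74)  (≈ 34.4093)

|AB| ∈ {28}
|BC| ∈ {20}
|AC| ∈ {4·√(74)}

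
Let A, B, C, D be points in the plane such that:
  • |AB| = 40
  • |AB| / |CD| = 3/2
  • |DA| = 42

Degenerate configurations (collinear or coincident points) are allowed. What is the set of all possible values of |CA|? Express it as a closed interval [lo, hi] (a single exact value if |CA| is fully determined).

|AB| ∈ {40}
|AD| ∈ {42}
|CD| ∈ {80/3}
|BD| ∈ [2, 82]
|AC| ∈ [46/3, 206/3]
|BC| ∈ [0, 326/3]

|CA| ∈ [46/3, 206/3]  (≈ [15.3333, 68.6667])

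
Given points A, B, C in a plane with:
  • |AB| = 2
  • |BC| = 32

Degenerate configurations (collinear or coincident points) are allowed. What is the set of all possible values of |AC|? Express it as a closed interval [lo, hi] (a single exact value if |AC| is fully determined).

|AC| ∈ [30, 34]  (≈ [30.0000, 34.0000])

|AB| ∈ {2}
|BC| ∈ {32}
|AC| ∈ [30, 34]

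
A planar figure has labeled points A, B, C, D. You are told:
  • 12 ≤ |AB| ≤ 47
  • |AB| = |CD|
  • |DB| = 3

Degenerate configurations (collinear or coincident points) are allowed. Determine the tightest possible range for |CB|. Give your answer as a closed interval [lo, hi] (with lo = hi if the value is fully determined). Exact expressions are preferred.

|AB| ∈ [12, 47]
|BD| ∈ {3}
|CD| ∈ [12, 47]
|AD| ∈ [9, 50]
|BC| ∈ [9, 50]
|AC| ∈ [0, 97]

|CB| ∈ [9, 50]  (≈ [9.0000, 50.0000])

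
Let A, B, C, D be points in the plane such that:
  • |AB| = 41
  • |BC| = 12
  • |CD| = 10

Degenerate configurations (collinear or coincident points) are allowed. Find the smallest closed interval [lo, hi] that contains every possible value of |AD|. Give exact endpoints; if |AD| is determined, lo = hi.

|AB| ∈ {41}
|BC| ∈ {12}
|CD| ∈ {10}
|AC| ∈ [29, 53]
|BD| ∈ [2, 22]
|AD| ∈ [19, 63]

|AD| ∈ [19, 63]  (≈ [19.0000, 63.0000])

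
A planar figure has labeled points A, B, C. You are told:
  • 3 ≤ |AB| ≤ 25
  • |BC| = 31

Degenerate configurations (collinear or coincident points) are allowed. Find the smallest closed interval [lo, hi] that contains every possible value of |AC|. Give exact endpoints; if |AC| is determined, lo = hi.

|AB| ∈ [3, 25]
|BC| ∈ {31}
|AC| ∈ [6, 56]

|AC| ∈ [6, 56]  (≈ [6.0000, 56.0000])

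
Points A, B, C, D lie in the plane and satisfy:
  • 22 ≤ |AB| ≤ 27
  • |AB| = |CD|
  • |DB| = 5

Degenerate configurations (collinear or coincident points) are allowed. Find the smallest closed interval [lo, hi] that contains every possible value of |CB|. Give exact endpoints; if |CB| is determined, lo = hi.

|AB| ∈ [22, 27]
|BD| ∈ {5}
|CD| ∈ [22, 27]
|AD| ∈ [17, 32]
|BC| ∈ [17, 32]
|AC| ∈ [0, 59]

|CB| ∈ [17, 32]  (≈ [17.0000, 32.0000])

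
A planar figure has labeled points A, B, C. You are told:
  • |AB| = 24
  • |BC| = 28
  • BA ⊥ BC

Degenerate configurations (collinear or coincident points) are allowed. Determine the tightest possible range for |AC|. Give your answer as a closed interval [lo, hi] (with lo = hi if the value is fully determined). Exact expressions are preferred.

|AC| = 4·√(85)  (≈ 36.8782)

|AB| ∈ {24}
|BC| ∈ {28}
|AC| ∈ {4·√(85)}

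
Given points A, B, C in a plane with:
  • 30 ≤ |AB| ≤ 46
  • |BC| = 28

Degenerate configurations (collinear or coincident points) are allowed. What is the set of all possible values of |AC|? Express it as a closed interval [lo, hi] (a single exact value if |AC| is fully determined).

|AC| ∈ [2, 74]  (≈ [2.0000, 74.0000])

|AB| ∈ [30, 46]
|BC| ∈ {28}
|AC| ∈ [2, 74]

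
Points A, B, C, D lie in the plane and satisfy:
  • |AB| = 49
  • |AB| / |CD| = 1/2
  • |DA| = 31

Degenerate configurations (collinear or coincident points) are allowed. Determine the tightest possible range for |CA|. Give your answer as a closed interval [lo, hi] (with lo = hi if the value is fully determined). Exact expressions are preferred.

|CA| ∈ [67, 129]  (≈ [67.0000, 129.0000])

|AB| ∈ {49}
|AD| ∈ {31}
|CD| ∈ {98}
|BD| ∈ [18, 80]
|AC| ∈ [67, 129]
|BC| ∈ [18, 178]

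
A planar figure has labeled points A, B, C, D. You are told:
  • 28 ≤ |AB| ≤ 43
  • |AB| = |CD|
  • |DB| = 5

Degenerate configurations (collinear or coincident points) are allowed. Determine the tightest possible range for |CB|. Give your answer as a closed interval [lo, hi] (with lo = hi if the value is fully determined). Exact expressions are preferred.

|AB| ∈ [28, 43]
|BD| ∈ {5}
|CD| ∈ [28, 43]
|AD| ∈ [23, 48]
|BC| ∈ [23, 48]
|AC| ∈ [0, 91]

|CB| ∈ [23, 48]  (≈ [23.0000, 48.0000])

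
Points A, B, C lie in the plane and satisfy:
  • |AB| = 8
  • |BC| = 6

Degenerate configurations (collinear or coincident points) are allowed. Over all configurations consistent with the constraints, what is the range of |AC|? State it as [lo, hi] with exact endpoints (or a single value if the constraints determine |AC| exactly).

|AC| ∈ [2, 14]  (≈ [2.0000, 14.0000])

|AB| ∈ {8}
|BC| ∈ {6}
|AC| ∈ [2, 14]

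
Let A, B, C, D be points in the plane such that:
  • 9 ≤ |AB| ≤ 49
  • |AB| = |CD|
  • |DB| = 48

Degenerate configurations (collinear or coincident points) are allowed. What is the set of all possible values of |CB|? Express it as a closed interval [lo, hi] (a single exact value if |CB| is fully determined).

|CB| ∈ [0, 97]  (≈ [0.0000, 97.0000])

|AB| ∈ [9, 49]
|BD| ∈ {48}
|CD| ∈ [9, 49]
|AD| ∈ [0, 97]
|BC| ∈ [0, 97]
|AC| ∈ [0, 146]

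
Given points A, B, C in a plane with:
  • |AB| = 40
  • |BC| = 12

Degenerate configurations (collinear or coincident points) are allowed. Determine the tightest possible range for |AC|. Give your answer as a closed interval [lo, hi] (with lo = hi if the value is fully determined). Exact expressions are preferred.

|AB| ∈ {40}
|BC| ∈ {12}
|AC| ∈ [28, 52]

|AC| ∈ [28, 52]  (≈ [28.0000, 52.0000])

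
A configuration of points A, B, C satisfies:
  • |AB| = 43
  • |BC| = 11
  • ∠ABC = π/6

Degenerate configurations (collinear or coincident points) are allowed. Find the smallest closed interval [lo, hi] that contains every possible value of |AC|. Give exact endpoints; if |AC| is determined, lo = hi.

|AB| ∈ {43}
|BC| ∈ {11}
|AC| ∈ {√(1970 - 473·√(3))}

|AC| = √(1970 - 473·√(3))  (≈ 33.9226)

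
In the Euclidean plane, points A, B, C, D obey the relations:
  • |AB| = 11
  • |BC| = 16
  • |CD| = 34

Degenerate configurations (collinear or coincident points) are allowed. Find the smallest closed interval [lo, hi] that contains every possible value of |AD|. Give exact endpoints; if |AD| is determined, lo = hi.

|AD| ∈ [7, 61]  (≈ [7.0000, 61.0000])

|AB| ∈ {11}
|BC| ∈ {16}
|CD| ∈ {34}
|AC| ∈ [5, 27]
|BD| ∈ [18, 50]
|AD| ∈ [7, 61]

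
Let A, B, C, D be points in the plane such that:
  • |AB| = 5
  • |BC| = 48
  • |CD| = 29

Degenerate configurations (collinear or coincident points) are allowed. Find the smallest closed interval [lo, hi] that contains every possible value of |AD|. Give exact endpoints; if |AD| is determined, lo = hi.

|AB| ∈ {5}
|BC| ∈ {48}
|CD| ∈ {29}
|AC| ∈ [43, 53]
|BD| ∈ [19, 77]
|AD| ∈ [14, 82]

|AD| ∈ [14, 82]  (≈ [14.0000, 82.0000])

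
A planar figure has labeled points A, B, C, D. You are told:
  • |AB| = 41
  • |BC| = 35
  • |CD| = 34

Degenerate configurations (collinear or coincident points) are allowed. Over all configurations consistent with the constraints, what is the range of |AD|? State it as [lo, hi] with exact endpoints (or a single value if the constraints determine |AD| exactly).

|AD| ∈ [0, 110]  (≈ [0.0000, 110.0000])

|AB| ∈ {41}
|BC| ∈ {35}
|CD| ∈ {34}
|AC| ∈ [6, 76]
|BD| ∈ [1, 69]
|AD| ∈ [0, 110]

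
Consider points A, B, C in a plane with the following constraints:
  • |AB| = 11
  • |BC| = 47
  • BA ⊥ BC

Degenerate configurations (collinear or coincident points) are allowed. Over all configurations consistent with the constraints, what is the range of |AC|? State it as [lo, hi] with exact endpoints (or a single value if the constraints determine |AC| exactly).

|AB| ∈ {11}
|BC| ∈ {47}
|AC| ∈ {√(2330)}

|AC| = √(2330)  (≈ 48.2701)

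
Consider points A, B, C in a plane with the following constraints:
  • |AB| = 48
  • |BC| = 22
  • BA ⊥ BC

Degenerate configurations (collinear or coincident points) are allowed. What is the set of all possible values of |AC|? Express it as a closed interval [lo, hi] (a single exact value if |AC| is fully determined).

|AC| = 2·√(697)  (≈ 52.8015)

|AB| ∈ {48}
|BC| ∈ {22}
|AC| ∈ {2·√(697)}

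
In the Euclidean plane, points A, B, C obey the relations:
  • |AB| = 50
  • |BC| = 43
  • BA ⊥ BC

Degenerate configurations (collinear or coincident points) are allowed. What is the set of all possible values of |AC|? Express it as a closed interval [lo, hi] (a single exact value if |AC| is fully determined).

|AC| = √(4349)  (≈ 65.9469)

|AB| ∈ {50}
|BC| ∈ {43}
|AC| ∈ {√(4349)}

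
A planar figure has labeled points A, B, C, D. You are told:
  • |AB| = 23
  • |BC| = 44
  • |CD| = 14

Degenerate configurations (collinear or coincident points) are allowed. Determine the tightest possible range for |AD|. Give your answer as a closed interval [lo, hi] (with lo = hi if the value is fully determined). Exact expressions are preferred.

|AD| ∈ [7, 81]  (≈ [7.0000, 81.0000])

|AB| ∈ {23}
|BC| ∈ {44}
|CD| ∈ {14}
|AC| ∈ [21, 67]
|BD| ∈ [30, 58]
|AD| ∈ [7, 81]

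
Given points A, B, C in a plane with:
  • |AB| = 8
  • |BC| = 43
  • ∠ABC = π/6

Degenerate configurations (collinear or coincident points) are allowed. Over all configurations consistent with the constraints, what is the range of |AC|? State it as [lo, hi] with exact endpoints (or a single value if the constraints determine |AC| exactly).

|AC| = √(1913 - 344·√(3))  (≈ 36.2929)

|AB| ∈ {8}
|BC| ∈ {43}
|AC| ∈ {√(1913 - 344·√(3))}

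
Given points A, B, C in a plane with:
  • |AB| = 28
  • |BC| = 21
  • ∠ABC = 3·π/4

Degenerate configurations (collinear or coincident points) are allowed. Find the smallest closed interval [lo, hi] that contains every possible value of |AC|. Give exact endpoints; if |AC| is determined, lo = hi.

|AC| = 7·√(12·√(2) + 25)  (≈ 45.3493)

|AB| ∈ {28}
|BC| ∈ {21}
|AC| ∈ {7·√(12·√(2) + 25)}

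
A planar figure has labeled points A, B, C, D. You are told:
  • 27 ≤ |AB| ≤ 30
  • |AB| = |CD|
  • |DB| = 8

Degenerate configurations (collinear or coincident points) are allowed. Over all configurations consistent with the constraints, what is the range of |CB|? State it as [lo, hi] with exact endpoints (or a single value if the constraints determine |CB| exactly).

|AB| ∈ [27, 30]
|BD| ∈ {8}
|CD| ∈ [27, 30]
|AD| ∈ [19, 38]
|BC| ∈ [19, 38]
|AC| ∈ [0, 68]

|CB| ∈ [19, 38]  (≈ [19.0000, 38.0000])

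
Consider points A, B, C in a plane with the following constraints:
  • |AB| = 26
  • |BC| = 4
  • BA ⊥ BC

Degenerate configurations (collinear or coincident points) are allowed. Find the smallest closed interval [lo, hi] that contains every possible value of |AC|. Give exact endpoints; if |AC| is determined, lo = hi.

|AB| ∈ {26}
|BC| ∈ {4}
|AC| ∈ {2·√(173)}

|AC| = 2·√(173)  (≈ 26.3059)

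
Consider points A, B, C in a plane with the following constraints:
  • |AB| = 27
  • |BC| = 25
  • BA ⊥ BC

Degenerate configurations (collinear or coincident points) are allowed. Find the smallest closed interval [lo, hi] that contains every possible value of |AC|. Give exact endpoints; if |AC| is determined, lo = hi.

|AB| ∈ {27}
|BC| ∈ {25}
|AC| ∈ {√(1354)}

|AC| = √(1354)  (≈ 36.7967)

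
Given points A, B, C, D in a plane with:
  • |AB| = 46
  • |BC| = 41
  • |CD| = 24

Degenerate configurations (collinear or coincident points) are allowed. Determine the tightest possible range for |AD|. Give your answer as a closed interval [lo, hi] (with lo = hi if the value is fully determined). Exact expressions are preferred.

|AB| ∈ {46}
|BC| ∈ {41}
|CD| ∈ {24}
|AC| ∈ [5, 87]
|BD| ∈ [17, 65]
|AD| ∈ [0, 111]

|AD| ∈ [0, 111]  (≈ [0.0000, 111.0000])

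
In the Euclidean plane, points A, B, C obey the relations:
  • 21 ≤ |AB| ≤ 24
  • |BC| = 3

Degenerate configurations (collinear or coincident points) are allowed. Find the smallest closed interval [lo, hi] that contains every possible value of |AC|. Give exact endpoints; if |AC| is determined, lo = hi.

|AC| ∈ [18, 27]  (≈ [18.0000, 27.0000])

|AB| ∈ [21, 24]
|BC| ∈ {3}
|AC| ∈ [18, 27]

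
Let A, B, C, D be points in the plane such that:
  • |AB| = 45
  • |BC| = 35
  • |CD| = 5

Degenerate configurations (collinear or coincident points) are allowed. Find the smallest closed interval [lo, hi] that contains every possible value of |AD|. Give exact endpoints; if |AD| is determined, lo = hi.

|AB| ∈ {45}
|BC| ∈ {35}
|CD| ∈ {5}
|AC| ∈ [10, 80]
|BD| ∈ [30, 40]
|AD| ∈ [5, 85]

|AD| ∈ [5, 85]  (≈ [5.0000, 85.0000])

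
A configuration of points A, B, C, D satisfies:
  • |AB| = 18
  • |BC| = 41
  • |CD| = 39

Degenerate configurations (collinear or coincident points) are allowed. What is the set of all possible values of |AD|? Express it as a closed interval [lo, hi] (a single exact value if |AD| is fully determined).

|AB| ∈ {18}
|BC| ∈ {41}
|CD| ∈ {39}
|AC| ∈ [23, 59]
|BD| ∈ [2, 80]
|AD| ∈ [0, 98]

|AD| ∈ [0, 98]  (≈ [0.0000, 98.0000])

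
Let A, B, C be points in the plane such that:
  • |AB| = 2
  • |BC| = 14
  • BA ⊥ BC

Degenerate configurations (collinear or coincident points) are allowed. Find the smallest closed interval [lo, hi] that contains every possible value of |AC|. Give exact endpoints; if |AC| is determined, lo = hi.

|AC| = 10·√(2)  (≈ 14.1421)

|AB| ∈ {2}
|BC| ∈ {14}
|AC| ∈ {10·√(2)}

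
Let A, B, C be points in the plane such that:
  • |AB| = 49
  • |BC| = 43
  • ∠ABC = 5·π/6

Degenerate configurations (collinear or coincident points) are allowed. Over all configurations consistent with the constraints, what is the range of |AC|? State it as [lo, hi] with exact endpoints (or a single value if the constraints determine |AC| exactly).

|AC| = √(2107·√(3) + 4250)  (≈ 88.8787)

|AB| ∈ {49}
|BC| ∈ {43}
|AC| ∈ {√(2107·√(3) + 4250)}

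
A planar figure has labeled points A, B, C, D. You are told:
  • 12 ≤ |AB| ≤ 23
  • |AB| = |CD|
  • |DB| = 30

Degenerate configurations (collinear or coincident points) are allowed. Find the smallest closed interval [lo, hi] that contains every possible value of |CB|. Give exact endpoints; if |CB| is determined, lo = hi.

|AB| ∈ [12, 23]
|BD| ∈ {30}
|CD| ∈ [12, 23]
|AD| ∈ [7, 53]
|BC| ∈ [7, 53]
|AC| ∈ [0, 76]

|CB| ∈ [7, 53]  (≈ [7.0000, 53.0000])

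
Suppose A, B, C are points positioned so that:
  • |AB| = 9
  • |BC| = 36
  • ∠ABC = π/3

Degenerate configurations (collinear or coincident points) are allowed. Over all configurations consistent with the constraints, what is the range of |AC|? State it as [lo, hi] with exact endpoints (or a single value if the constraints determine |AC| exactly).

|AC| = 9·√(13)  (≈ 32.4500)

|AB| ∈ {9}
|BC| ∈ {36}
|AC| ∈ {9·√(13)}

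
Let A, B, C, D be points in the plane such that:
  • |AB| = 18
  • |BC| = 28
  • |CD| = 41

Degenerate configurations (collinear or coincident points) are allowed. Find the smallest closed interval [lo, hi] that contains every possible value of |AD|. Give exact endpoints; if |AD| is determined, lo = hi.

|AB| ∈ {18}
|BC| ∈ {28}
|CD| ∈ {41}
|AC| ∈ [10, 46]
|BD| ∈ [13, 69]
|AD| ∈ [0, 87]

|AD| ∈ [0, 87]  (≈ [0.0000, 87.0000])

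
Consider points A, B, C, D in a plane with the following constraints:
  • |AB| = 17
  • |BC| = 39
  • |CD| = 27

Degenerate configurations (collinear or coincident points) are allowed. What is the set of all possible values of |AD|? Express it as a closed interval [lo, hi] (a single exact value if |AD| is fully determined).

|AD| ∈ [0, 83]  (≈ [0.0000, 83.0000])

|AB| ∈ {17}
|BC| ∈ {39}
|CD| ∈ {27}
|AC| ∈ [22, 56]
|BD| ∈ [12, 66]
|AD| ∈ [0, 83]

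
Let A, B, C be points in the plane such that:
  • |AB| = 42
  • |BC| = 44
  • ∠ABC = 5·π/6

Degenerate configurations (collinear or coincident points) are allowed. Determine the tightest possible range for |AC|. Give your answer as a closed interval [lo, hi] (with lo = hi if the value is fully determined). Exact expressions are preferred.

|AB| ∈ {42}
|BC| ∈ {44}
|AC| ∈ {2·√(462·√(3) + 925)}

|AC| = 2·√(462·√(3) + 925)  (≈ 83.0712)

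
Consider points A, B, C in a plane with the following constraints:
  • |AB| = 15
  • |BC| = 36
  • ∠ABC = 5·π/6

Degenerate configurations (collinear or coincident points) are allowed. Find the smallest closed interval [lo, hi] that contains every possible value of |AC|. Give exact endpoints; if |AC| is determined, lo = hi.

|AB| ∈ {15}
|BC| ∈ {36}
|AC| ∈ {3·√(60·√(3) + 169)}

|AC| = 3·√(60·√(3) + 169)  (≈ 49.5611)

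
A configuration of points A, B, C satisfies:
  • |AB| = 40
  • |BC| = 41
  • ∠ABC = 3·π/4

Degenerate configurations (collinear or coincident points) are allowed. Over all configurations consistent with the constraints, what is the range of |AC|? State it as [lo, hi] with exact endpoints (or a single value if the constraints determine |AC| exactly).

|AC| = √(1640·√(2) + 3281)  (≈ 74.8352)

|AB| ∈ {40}
|BC| ∈ {41}
|AC| ∈ {√(1640·√(2) + 3281)}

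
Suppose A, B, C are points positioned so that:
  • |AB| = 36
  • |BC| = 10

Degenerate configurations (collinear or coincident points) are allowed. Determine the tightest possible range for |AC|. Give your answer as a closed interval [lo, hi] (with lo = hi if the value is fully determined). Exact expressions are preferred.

|AB| ∈ {36}
|BC| ∈ {10}
|AC| ∈ [26, 46]

|AC| ∈ [26, 46]  (≈ [26.0000, 46.0000])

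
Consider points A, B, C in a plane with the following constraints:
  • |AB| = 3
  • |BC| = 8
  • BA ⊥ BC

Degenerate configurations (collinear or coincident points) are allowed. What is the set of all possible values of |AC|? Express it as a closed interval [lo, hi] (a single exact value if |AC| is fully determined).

|AB| ∈ {3}
|BC| ∈ {8}
|AC| ∈ {√(73)}

|AC| = √(73)  (≈ 8.5440)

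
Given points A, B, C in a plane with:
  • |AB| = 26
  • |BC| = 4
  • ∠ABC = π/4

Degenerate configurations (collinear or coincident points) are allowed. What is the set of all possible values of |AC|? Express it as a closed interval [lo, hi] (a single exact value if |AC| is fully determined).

|AB| ∈ {26}
|BC| ∈ {4}
|AC| ∈ {2·√(173 - 26·√(2))}

|AC| = 2·√(173 - 26·√(2))  (≈ 23.3436)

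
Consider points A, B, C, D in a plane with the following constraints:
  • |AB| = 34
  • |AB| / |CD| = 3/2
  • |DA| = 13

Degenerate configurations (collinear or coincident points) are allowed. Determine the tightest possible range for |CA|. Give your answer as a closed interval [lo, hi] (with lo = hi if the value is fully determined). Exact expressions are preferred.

|AB| ∈ {34}
|AD| ∈ {13}
|CD| ∈ {68/3}
|BD| ∈ [21, 47]
|AC| ∈ [29/3, 107/3]
|BC| ∈ [0, 209/3]

|CA| ∈ [29/3, 107/3]  (≈ [9.6667, 35.6667])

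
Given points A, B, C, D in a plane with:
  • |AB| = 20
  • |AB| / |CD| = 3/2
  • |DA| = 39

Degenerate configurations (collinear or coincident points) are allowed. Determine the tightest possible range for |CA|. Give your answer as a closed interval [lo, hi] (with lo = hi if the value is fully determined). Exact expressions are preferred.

|CA| ∈ [77/3, 157/3]  (≈ [25.6667, 52.3333])

|AB| ∈ {20}
|AD| ∈ {39}
|CD| ∈ {40/3}
|BD| ∈ [19, 59]
|AC| ∈ [77/3, 157/3]
|BC| ∈ [17/3, 217/3]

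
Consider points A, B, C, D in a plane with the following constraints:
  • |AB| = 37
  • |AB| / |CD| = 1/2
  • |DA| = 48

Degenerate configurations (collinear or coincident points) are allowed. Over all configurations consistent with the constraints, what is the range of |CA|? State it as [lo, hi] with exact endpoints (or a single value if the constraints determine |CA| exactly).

|AB| ∈ {37}
|AD| ∈ {48}
|CD| ∈ {74}
|BD| ∈ [11, 85]
|AC| ∈ [26, 122]
|BC| ∈ [0, 159]

|CA| ∈ [26, 122]  (≈ [26.0000, 122.0000])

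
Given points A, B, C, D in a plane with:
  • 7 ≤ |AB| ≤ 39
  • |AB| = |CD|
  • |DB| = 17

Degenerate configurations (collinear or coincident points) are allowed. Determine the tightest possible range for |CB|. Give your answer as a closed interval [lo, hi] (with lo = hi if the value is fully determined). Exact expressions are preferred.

|AB| ∈ [7, 39]
|BD| ∈ {17}
|CD| ∈ [7, 39]
|AD| ∈ [0, 56]
|BC| ∈ [0, 56]
|AC| ∈ [0, 95]

|CB| ∈ [0, 56]  (≈ [0.0000, 56.0000])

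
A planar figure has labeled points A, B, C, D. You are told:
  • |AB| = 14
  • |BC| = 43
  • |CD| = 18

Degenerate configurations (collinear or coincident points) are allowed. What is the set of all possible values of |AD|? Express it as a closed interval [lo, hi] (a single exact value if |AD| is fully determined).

|AD| ∈ [11, 75]  (≈ [11.0000, 75.0000])

|AB| ∈ {14}
|BC| ∈ {43}
|CD| ∈ {18}
|AC| ∈ [29, 57]
|BD| ∈ [25, 61]
|AD| ∈ [11, 75]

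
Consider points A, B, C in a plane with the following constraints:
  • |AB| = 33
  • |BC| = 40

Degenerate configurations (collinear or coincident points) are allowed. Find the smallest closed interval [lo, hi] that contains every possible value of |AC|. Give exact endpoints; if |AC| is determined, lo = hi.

|AC| ∈ [7, 73]  (≈ [7.0000, 73.0000])

|AB| ∈ {33}
|BC| ∈ {40}
|AC| ∈ [7, 73]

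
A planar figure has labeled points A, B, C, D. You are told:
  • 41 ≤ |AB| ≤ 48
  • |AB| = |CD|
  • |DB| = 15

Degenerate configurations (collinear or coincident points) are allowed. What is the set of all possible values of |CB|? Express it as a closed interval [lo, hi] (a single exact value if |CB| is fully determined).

|AB| ∈ [41, 48]
|BD| ∈ {15}
|CD| ∈ [41, 48]
|AD| ∈ [26, 63]
|BC| ∈ [26, 63]
|AC| ∈ [0, 111]

|CB| ∈ [26, 63]  (≈ [26.0000, 63.0000])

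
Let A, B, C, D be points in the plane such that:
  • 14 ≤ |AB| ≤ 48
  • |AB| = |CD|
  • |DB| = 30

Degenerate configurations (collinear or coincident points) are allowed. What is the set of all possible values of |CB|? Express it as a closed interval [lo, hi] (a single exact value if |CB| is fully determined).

|CB| ∈ [0, 78]  (≈ [0.0000, 78.0000])

|AB| ∈ [14, 48]
|BD| ∈ {30}
|CD| ∈ [14, 48]
|AD| ∈ [0, 78]
|BC| ∈ [0, 78]
|AC| ∈ [0, 126]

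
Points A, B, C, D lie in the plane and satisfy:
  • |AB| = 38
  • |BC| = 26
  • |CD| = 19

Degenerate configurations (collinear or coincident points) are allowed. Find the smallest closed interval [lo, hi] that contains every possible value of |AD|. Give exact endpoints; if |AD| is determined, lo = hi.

|AD| ∈ [0, 83]  (≈ [0.0000, 83.0000])

|AB| ∈ {38}
|BC| ∈ {26}
|CD| ∈ {19}
|AC| ∈ [12, 64]
|BD| ∈ [7, 45]
|AD| ∈ [0, 83]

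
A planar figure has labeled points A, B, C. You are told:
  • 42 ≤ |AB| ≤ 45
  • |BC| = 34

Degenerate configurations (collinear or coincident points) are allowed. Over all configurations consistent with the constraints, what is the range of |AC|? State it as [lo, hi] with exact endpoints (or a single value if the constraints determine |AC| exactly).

|AC| ∈ [8, 79]  (≈ [8.0000, 79.0000])

|AB| ∈ [42, 45]
|BC| ∈ {34}
|AC| ∈ [8, 79]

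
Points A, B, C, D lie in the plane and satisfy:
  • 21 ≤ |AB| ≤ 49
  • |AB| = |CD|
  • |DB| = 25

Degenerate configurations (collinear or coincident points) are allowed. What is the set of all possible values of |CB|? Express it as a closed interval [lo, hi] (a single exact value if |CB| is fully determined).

|AB| ∈ [21, 49]
|BD| ∈ {25}
|CD| ∈ [21, 49]
|AD| ∈ [0, 74]
|BC| ∈ [0, 74]
|AC| ∈ [0, 123]

|CB| ∈ [0, 74]  (≈ [0.0000, 74.0000])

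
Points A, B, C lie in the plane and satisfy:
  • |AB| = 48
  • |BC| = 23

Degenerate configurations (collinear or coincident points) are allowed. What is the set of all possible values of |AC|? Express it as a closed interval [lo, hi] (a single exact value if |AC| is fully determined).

|AB| ∈ {48}
|BC| ∈ {23}
|AC| ∈ [25, 71]

|AC| ∈ [25, 71]  (≈ [25.0000, 71.0000])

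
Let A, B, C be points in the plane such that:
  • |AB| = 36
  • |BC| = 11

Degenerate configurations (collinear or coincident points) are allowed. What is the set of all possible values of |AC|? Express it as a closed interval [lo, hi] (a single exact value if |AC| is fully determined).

|AC| ∈ [25, 47]  (≈ [25.0000, 47.0000])

|AB| ∈ {36}
|BC| ∈ {11}
|AC| ∈ [25, 47]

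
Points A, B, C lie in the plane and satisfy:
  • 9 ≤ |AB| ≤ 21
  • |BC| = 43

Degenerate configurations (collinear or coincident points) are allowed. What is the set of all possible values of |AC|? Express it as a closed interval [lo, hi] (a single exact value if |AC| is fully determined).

|AC| ∈ [22, 64]  (≈ [22.0000, 64.0000])

|AB| ∈ [9, 21]
|BC| ∈ {43}
|AC| ∈ [22, 64]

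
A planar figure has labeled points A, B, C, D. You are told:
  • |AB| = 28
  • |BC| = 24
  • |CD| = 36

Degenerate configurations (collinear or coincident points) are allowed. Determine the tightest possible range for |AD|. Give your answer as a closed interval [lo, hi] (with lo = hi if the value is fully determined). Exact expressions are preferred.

|AB| ∈ {28}
|BC| ∈ {24}
|CD| ∈ {36}
|AC| ∈ [4, 52]
|BD| ∈ [12, 60]
|AD| ∈ [0, 88]

|AD| ∈ [0, 88]  (≈ [0.0000, 88.0000])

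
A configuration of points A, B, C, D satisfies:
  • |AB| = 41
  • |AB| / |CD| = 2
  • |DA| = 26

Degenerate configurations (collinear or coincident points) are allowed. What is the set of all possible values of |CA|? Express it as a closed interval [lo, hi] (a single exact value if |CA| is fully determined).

|CA| ∈ [11/2, 93/2]  (≈ [5.5000, 46.5000])

|AB| ∈ {41}
|AD| ∈ {26}
|CD| ∈ {41/2}
|BD| ∈ [15, 67]
|AC| ∈ [11/2, 93/2]
|BC| ∈ [0, 175/2]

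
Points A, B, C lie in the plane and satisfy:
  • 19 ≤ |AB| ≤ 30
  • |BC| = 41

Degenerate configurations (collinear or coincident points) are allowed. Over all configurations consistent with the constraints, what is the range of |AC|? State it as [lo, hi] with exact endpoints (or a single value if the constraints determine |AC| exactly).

|AC| ∈ [11, 71]  (≈ [11.0000, 71.0000])

|AB| ∈ [19, 30]
|BC| ∈ {41}
|AC| ∈ [11, 71]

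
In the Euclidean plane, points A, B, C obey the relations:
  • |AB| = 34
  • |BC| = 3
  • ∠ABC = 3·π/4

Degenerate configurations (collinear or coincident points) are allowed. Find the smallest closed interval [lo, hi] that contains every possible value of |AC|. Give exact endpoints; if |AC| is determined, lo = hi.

|AB| ∈ {34}
|BC| ∈ {3}
|AC| ∈ {√(102·√(2) + 1165)}

|AC| = √(102·√(2) + 1165)  (≈ 36.1836)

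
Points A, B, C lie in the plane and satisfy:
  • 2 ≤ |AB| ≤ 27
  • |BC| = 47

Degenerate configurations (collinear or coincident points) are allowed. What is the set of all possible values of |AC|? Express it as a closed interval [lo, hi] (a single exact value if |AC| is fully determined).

|AC| ∈ [20, 74]  (≈ [20.0000, 74.0000])

|AB| ∈ [2, 27]
|BC| ∈ {47}
|AC| ∈ [20, 74]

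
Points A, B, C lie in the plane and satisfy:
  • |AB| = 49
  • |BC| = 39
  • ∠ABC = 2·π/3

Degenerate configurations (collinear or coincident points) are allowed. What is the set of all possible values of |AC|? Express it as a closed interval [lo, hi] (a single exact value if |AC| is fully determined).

|AB| ∈ {49}
|BC| ∈ {39}
|AC| ∈ {√(5833)}

|AC| = √(5833)  (≈ 76.3741)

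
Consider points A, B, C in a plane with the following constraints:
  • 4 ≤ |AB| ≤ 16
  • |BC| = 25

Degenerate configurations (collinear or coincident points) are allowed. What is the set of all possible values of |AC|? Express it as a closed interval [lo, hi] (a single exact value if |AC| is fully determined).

|AC| ∈ [9, 41]  (≈ [9.0000, 41.0000])

|AB| ∈ [4, 16]
|BC| ∈ {25}
|AC| ∈ [9, 41]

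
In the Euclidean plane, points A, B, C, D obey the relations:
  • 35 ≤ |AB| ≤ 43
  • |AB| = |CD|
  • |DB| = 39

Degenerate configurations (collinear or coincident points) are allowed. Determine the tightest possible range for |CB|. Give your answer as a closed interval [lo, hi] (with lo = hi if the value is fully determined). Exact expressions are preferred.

|AB| ∈ [35, 43]
|BD| ∈ {39}
|CD| ∈ [35, 43]
|AD| ∈ [0, 82]
|BC| ∈ [0, 82]
|AC| ∈ [0, 125]

|CB| ∈ [0, 82]  (≈ [0.0000, 82.0000])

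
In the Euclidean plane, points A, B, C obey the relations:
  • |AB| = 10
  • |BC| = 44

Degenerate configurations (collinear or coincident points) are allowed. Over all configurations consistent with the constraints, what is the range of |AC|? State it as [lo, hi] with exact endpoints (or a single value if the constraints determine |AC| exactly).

|AC| ∈ [34, 54]  (≈ [34.0000, 54.0000])

|AB| ∈ {10}
|BC| ∈ {44}
|AC| ∈ [34, 54]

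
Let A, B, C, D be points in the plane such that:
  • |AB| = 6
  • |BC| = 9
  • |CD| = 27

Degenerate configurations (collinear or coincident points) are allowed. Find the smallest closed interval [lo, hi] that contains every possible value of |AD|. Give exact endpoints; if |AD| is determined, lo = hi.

|AB| ∈ {6}
|BC| ∈ {9}
|CD| ∈ {27}
|AC| ∈ [3, 15]
|BD| ∈ [18, 36]
|AD| ∈ [12, 42]

|AD| ∈ [12, 42]  (≈ [12.0000, 42.0000])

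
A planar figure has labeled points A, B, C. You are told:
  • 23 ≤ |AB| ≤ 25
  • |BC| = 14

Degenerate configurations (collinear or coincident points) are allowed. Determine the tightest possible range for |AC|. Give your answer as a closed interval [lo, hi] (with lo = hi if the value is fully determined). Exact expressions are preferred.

|AC| ∈ [9, 39]  (≈ [9.0000, 39.0000])

|AB| ∈ [23, 25]
|BC| ∈ {14}
|AC| ∈ [9, 39]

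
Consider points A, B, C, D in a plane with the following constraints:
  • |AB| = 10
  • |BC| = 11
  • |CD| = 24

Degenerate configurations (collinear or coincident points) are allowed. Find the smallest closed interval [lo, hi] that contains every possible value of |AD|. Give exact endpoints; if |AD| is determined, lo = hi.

|AD| ∈ [3, 45]  (≈ [3.0000, 45.0000])

|AB| ∈ {10}
|BC| ∈ {11}
|CD| ∈ {24}
|AC| ∈ [1, 21]
|BD| ∈ [13, 35]
|AD| ∈ [3, 45]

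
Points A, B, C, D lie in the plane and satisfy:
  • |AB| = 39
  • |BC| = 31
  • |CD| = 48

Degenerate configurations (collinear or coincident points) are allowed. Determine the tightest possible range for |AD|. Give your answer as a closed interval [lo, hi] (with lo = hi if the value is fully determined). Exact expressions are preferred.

|AB| ∈ {39}
|BC| ∈ {31}
|CD| ∈ {48}
|AC| ∈ [8, 70]
|BD| ∈ [17, 79]
|AD| ∈ [0, 118]

|AD| ∈ [0, 118]  (≈ [0.0000, 118.0000])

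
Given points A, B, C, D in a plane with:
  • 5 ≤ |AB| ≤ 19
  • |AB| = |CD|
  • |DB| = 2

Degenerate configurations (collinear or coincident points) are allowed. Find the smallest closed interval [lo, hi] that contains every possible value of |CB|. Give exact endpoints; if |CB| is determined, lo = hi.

|CB| ∈ [3, 21]  (≈ [3.0000, 21.0000])

|AB| ∈ [5, 19]
|BD| ∈ {2}
|CD| ∈ [5, 19]
|AD| ∈ [3, 21]
|BC| ∈ [3, 21]
|AC| ∈ [0, 40]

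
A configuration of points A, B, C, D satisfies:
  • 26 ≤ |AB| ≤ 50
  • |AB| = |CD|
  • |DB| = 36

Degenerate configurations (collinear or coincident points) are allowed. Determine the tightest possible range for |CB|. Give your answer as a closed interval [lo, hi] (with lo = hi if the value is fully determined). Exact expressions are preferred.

|CB| ∈ [0, 86]  (≈ [0.0000, 86.0000])

|AB| ∈ [26, 50]
|BD| ∈ {36}
|CD| ∈ [26, 50]
|AD| ∈ [0, 86]
|BC| ∈ [0, 86]
|AC| ∈ [0, 136]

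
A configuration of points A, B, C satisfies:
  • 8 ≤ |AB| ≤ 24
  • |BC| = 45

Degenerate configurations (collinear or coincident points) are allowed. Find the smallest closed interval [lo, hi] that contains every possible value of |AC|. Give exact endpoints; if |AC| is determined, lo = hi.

|AB| ∈ [8, 24]
|BC| ∈ {45}
|AC| ∈ [21, 69]

|AC| ∈ [21, 69]  (≈ [21.0000, 69.0000])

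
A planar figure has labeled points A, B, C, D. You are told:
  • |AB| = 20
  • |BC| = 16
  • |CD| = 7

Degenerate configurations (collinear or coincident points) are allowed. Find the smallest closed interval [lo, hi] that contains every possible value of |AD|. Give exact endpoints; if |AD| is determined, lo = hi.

|AD| ∈ [0, 43]  (≈ [0.0000, 43.0000])

|AB| ∈ {20}
|BC| ∈ {16}
|CD| ∈ {7}
|AC| ∈ [4, 36]
|BD| ∈ [9, 23]
|AD| ∈ [0, 43]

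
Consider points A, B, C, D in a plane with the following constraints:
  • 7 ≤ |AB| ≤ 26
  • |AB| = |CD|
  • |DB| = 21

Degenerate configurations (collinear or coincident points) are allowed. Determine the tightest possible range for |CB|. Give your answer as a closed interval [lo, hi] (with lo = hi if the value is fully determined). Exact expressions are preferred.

|AB| ∈ [7, 26]
|BD| ∈ {21}
|CD| ∈ [7, 26]
|AD| ∈ [0, 47]
|BC| ∈ [0, 47]
|AC| ∈ [0, 73]

|CB| ∈ [0, 47]  (≈ [0.0000, 47.0000])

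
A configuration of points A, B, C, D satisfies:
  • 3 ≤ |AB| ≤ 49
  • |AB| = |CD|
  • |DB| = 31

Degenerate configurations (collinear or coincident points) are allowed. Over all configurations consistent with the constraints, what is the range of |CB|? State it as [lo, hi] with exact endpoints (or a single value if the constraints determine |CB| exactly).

|AB| ∈ [3, 49]
|BD| ∈ {31}
|CD| ∈ [3, 49]
|AD| ∈ [0, 80]
|BC| ∈ [0, 80]
|AC| ∈ [0, 129]

|CB| ∈ [0, 80]  (≈ [0.0000, 80.0000])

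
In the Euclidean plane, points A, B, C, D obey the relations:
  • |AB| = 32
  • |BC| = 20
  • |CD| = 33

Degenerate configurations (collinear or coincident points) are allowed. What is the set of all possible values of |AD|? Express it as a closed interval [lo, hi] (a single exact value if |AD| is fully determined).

|AD| ∈ [0, 85]  (≈ [0.0000, 85.0000])

|AB| ∈ {32}
|BC| ∈ {20}
|CD| ∈ {33}
|AC| ∈ [12, 52]
|BD| ∈ [13, 53]
|AD| ∈ [0, 85]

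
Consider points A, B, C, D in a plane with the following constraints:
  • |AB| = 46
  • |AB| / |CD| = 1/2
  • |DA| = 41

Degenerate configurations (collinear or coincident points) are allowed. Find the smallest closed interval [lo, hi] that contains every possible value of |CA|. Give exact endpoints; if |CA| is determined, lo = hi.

|CA| ∈ [51, 133]  (≈ [51.0000, 133.0000])

|AB| ∈ {46}
|AD| ∈ {41}
|CD| ∈ {92}
|BD| ∈ [5, 87]
|AC| ∈ [51, 133]
|BC| ∈ [5, 179]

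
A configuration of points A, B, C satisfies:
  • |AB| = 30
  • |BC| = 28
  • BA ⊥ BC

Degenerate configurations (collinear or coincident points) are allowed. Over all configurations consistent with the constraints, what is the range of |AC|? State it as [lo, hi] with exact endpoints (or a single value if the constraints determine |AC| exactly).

|AB| ∈ {30}
|BC| ∈ {28}
|AC| ∈ {2·√(421)}

|AC| = 2·√(421)  (≈ 41.0366)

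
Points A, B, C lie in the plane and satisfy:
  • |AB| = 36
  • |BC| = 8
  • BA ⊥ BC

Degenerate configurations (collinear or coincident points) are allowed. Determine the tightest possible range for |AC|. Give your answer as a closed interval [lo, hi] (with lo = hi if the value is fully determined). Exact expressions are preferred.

|AC| = 4·√(85)  (≈ 36.8782)

|AB| ∈ {36}
|BC| ∈ {8}
|AC| ∈ {4·√(85)}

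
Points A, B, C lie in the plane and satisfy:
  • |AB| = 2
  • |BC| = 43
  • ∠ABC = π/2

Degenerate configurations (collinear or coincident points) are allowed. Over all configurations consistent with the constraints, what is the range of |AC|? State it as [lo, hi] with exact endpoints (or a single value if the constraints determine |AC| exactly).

|AC| = √(1853)  (≈ 43.0465)

|AB| ∈ {2}
|BC| ∈ {43}
|AC| ∈ {√(1853)}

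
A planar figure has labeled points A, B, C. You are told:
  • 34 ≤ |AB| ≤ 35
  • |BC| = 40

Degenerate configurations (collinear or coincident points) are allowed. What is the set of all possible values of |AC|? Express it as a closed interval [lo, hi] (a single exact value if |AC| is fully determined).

|AB| ∈ [34, 35]
|BC| ∈ {40}
|AC| ∈ [5, 75]

|AC| ∈ [5, 75]  (≈ [5.0000, 75.0000])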